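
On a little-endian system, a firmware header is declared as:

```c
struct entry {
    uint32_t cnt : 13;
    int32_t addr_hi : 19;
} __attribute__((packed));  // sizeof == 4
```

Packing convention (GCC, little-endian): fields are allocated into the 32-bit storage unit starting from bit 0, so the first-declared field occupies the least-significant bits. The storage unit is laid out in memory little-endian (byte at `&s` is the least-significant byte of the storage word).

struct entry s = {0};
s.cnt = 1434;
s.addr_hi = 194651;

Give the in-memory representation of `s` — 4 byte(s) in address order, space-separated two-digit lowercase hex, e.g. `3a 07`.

9a 65 0b 5f

cnt (13b) val=1434 bits=0x59a at bit 0: 0x0000059a
addr_hi (19b) val=194651 bits=0x2f85b at bit 13: 0x5f0b659a
word = 0x5f0b659a → little-endian bytes:
  [0]=0x9a  [1]=0x65  [2]=0x0b  [3]=0x5f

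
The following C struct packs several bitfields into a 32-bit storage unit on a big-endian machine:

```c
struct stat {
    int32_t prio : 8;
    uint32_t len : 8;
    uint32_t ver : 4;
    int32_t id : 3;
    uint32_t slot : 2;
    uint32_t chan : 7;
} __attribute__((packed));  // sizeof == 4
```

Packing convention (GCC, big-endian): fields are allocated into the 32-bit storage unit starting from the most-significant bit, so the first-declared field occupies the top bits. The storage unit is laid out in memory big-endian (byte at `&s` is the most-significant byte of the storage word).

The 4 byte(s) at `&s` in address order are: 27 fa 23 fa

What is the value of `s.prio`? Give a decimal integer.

[0]=0x27 [1]=0xfa [2]=0x23 [3]=0xfa (big-endian) → word 0x27fa23fa
prio:8 @ bit 24 → (0x27fa23fa>>24)&0xff = 0x27  ←
len:8 @ bit 16 → (0x27fa23fa>>16)&0xff = 0xfa
ver:4 @ bit 12 → (0x27fa23fa>>12)&0xf = 0x2
id:3 @ bit 9 → (0x27fa23fa>>9)&0x7 = 0x1
slot:2 @ bit 7 → (0x27fa23fa>>7)&0x3 = 0x3
chan:7 @ bit 0 → (0x27fa23fa>>0)&0x7f = 0x7a
prio signed 8b, MSB=0: value = 39

39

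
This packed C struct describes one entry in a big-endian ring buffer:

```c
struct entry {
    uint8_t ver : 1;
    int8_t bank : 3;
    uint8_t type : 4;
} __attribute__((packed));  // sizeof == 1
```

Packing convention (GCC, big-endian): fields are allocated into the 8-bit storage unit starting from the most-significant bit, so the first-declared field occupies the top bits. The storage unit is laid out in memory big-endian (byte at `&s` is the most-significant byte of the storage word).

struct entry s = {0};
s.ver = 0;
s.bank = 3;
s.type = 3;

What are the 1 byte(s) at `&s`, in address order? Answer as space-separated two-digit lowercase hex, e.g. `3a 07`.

[7+:1] ver=0 & 0x1 = 0x0; word=0x00
[4+:3] bank=3 & 0x7 = 0x3; word=0x30
[0+:4] type=3 & 0xf = 0x3; word=0x33
word = 0x33 → big-endian bytes:
  [0]=0x33

33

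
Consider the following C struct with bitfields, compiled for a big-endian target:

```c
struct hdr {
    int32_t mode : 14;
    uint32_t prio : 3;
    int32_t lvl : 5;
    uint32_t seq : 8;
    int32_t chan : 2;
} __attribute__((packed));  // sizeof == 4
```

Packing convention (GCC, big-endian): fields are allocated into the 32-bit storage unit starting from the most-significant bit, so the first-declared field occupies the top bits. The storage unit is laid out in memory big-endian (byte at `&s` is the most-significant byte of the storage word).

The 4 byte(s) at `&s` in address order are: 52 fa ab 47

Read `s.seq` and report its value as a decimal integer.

209

[0]=0x52 [1]=0xfa [2]=0xab [3]=0x47 (big-endian) → word 0x52faab47
mode [18+:14] = (word>>18) & 0x3fff = 5310
prio [15+:3] = (word>>15) & 0x7 = 5
lvl [10+:5] = (word>>10) & 0x1f = 10
seq [2+:8] = (word>>2) & 0xff = 209  ←
chan [0+:2] = (word>>0) & 0x3 = 3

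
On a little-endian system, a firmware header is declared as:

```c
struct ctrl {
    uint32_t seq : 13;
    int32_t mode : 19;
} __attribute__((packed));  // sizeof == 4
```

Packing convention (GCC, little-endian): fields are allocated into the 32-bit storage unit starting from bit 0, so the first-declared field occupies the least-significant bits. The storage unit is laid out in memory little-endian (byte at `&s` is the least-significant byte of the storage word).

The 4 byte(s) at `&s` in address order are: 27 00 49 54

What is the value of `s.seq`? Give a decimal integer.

[0]=0x27 [1]=0x00 [2]=0x49 [3]=0x54 (little-endian) → word 0x54490027
seq [0+:13] = (word>>0) & 0x1fff = 39  ←
mode [13+:19] = (word>>13) & 0x7ffff = 172616

39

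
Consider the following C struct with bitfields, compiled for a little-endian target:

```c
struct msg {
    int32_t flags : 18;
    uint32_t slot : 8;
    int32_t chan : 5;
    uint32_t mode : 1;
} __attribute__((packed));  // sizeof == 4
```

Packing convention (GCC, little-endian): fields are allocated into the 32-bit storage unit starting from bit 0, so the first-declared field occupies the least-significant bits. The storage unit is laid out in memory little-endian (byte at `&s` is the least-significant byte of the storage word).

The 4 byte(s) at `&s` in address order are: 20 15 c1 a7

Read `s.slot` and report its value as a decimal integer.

240

[0]=0x20 [1]=0x15 [2]=0xc1 [3]=0xa7 (little-endian) → word 0xa7c11520
flags:18 @ bit 0 → (0xa7c11520>>0)&0x3ffff = 0x11520
slot:8 @ bit 18 → (0xa7c11520>>18)&0xff = 0xf0  ←
chan:5 @ bit 26 → (0xa7c11520>>26)&0x1f = 0x9
mode:1 @ bit 31 → (0xa7c11520>>31)&0x1 = 0x1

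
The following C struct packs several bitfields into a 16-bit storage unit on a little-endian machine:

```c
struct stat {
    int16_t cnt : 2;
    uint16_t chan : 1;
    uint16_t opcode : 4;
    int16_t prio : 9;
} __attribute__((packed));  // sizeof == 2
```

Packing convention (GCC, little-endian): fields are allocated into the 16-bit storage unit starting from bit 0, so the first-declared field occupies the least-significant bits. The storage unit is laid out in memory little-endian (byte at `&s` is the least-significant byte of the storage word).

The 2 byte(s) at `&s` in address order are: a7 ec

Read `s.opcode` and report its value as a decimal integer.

4

[0]=0xa7 [1]=0xec (little-endian) → word 0xeca7
cnt [0+:2] = (word>>0) & 0x3 = 3
chan [2+:1] = (word>>2) & 0x1 = 1
opcode [3+:4] = (word>>3) & 0xf = 4  ←
prio [7+:9] = (word>>7) & 0x1ff = 473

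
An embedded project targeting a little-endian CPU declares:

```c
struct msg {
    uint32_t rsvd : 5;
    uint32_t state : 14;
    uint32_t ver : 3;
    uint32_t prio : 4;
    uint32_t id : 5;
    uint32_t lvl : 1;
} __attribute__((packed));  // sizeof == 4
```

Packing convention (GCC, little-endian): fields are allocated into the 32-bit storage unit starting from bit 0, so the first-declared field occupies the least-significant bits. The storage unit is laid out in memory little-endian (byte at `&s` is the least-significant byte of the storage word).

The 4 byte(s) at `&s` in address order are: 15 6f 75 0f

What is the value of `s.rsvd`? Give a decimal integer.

21

[0]=0x15 [1]=0x6f [2]=0x75 [3]=0x0f (little-endian) → word 0x0f756f15
rsvd:5 @ bit 0 → (0x0f756f15>>0)&0x1f = 0x15  ←
state:14 @ bit 5 → (0x0f756f15>>5)&0x3fff = 0x2b78
ver:3 @ bit 19 → (0x0f756f15>>19)&0x7 = 0x6
prio:4 @ bit 22 → (0x0f756f15>>22)&0xf = 0xd
id:5 @ bit 26 → (0x0f756f15>>26)&0x1f = 0x3
lvl:1 @ bit 31 → (0x0f756f15>>31)&0x1 = 0x0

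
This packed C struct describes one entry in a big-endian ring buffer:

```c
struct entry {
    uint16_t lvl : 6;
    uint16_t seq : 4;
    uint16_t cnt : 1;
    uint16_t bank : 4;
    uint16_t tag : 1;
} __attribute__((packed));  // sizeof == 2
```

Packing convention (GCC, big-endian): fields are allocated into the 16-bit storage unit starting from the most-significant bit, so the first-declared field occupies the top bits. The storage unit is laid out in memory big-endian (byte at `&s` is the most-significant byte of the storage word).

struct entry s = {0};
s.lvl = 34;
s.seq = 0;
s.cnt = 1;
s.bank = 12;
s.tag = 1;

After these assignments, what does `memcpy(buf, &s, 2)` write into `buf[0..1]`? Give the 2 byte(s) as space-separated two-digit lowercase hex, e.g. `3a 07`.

88 39

lvl (6b) val=34 bits=0x22 at bit 10: 0x8800
seq (4b) val=0 bits=0x0 at bit 6: 0x8800
cnt (1b) val=1 bits=0x1 at bit 5: 0x8820
bank (4b) val=12 bits=0xc at bit 1: 0x8838
tag (1b) val=1 bits=0x1 at bit 0: 0x8839
word = 0x8839 → big-endian bytes:
  [0]=0x88  [1]=0x39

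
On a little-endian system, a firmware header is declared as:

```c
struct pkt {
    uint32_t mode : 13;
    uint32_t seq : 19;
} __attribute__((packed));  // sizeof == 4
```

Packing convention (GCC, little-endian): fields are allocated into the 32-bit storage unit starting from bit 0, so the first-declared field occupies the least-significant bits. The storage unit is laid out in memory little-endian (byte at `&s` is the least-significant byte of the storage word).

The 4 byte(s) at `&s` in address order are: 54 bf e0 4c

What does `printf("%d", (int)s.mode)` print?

8020

[0]=0x54 [1]=0xbf [2]=0xe0 [3]=0x4c (little-endian) → word 0x4ce0bf54
mode [0+:13] = (word>>0) & 0x1fff = 8020  ←
seq [13+:19] = (word>>13) & 0x7ffff = 157445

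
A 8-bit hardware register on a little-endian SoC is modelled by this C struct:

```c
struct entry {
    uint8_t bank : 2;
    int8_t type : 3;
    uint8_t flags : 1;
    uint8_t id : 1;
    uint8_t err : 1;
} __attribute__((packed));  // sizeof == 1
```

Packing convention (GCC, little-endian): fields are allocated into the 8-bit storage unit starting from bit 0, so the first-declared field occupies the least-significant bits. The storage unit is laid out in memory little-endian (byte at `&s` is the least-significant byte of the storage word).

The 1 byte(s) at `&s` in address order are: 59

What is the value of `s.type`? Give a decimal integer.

-2

[0]=0x59 (little-endian) → word 0x59
bank:2 @ bit 0 → (0x59>>0)&0x3 = 0x1
type:3 @ bit 2 → (0x59>>2)&0x7 = 0x6  ←
flags:1 @ bit 5 → (0x59>>5)&0x1 = 0x0
id:1 @ bit 6 → (0x59>>6)&0x1 = 0x1
err:1 @ bit 7 → (0x59>>7)&0x1 = 0x0
type signed 3b, MSB=1: 6 - 8 = -2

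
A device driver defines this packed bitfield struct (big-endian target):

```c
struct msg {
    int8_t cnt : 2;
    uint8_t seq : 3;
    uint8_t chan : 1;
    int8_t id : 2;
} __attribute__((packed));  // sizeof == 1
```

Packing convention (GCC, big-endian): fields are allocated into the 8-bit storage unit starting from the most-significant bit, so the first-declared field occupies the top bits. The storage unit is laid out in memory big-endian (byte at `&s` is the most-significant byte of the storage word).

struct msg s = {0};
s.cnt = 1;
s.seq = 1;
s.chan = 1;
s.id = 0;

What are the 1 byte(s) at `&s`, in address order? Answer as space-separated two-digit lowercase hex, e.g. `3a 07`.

4c

cnt:2 = 1 → 0x1 << 6 → word 0x40
seq:3 = 1 → 0x1 << 3 → word 0x48
chan:1 = 1 → 0x1 << 2 → word 0x4c
id:2 = 0 → 0x0 << 0 → word 0x4c
word = 0x4c → big-endian bytes:
  [0]=0x4c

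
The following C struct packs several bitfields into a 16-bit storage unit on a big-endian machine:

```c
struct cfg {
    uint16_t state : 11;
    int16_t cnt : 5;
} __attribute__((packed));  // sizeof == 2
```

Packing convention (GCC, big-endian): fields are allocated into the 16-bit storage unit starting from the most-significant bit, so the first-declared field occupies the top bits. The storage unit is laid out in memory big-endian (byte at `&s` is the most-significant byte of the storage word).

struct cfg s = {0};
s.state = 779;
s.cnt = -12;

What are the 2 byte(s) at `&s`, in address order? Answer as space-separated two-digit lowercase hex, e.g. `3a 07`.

state (11b) val=779 bits=0x30b at bit 5: 0x6160
cnt (5b) val=-12 bits=0x14 at bit 0: 0x6174
word = 0x6174 → big-endian bytes:
  [0]=0x61  [1]=0x74

61 74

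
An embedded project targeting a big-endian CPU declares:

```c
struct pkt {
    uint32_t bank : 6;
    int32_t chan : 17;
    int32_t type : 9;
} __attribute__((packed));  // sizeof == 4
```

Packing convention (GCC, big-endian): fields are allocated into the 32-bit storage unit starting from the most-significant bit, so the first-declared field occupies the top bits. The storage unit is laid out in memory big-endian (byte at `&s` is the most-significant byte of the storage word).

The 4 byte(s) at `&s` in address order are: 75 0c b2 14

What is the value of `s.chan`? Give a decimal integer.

34393

[0]=0x75 [1]=0x0c [2]=0xb2 [3]=0x14 (big-endian) → word 0x750cb214
bank [26+:6] = (word>>26) & 0x3f = 29
chan [9+:17] = (word>>9) & 0x1ffff = 34393  ←
type [0+:9] = (word>>0) & 0x1ff = 20
chan signed 17b, MSB=0: value = 34393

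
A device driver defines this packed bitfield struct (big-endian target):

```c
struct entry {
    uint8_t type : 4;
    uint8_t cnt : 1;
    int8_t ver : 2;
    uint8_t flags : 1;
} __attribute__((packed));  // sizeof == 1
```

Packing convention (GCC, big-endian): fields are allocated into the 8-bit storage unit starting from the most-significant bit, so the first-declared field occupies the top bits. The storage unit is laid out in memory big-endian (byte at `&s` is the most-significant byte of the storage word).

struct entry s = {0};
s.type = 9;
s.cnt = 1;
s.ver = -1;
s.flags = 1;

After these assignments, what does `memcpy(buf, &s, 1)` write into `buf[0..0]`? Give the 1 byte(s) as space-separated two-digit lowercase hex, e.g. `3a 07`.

type:4 = 9 → 0x9 << 4 → word 0x90
cnt:1 = 1 → 0x1 << 3 → word 0x98
ver:2 = -1 → 0x3 << 1 → word 0x9e
flags:1 = 1 → 0x1 << 0 → word 0x9f
word = 0x9f → big-endian bytes:
  [0]=0x9f

9f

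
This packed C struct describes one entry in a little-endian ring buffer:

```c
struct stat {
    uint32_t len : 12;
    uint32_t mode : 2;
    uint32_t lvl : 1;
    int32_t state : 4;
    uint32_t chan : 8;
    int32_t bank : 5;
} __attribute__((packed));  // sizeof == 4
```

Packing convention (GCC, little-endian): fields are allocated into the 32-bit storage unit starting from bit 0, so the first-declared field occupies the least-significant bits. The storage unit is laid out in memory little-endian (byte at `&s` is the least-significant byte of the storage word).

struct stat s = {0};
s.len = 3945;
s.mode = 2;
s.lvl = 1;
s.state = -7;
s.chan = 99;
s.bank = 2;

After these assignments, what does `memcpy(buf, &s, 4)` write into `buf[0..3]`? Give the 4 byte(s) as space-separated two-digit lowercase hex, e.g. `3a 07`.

[0+:12] len=3945 & 0xfff = 0xf69; word=0x00000f69
[12+:2] mode=2 & 0x3 = 0x2; word=0x00002f69
[14+:1] lvl=1 & 0x1 = 0x1; word=0x00006f69
[15+:4] state=-7 & 0xf = 0x9; word=0x0004ef69
[19+:8] chan=99 & 0xff = 0x63; word=0x031cef69
[27+:5] bank=2 & 0x1f = 0x2; word=0x131cef69
word = 0x131cef69 → little-endian bytes:
  [0]=0x69  [1]=0xef  [2]=0x1c  [3]=0x13

69 ef 1c 13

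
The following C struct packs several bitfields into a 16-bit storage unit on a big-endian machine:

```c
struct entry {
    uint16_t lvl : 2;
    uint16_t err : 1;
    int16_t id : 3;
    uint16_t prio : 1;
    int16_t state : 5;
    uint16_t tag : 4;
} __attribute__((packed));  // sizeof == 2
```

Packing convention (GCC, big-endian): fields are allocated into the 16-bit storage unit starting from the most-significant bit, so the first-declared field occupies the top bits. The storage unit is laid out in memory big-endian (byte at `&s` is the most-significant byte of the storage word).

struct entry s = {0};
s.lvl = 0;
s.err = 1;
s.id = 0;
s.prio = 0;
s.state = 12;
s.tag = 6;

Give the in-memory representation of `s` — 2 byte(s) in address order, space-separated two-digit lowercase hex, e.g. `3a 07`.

20 c6

[14+:2] lvl=0 & 0x3 = 0x0; word=0x0000
[13+:1] err=1 & 0x1 = 0x1; word=0x2000
[10+:3] id=0 & 0x7 = 0x0; word=0x2000
[9+:1] prio=0 & 0x1 = 0x0; word=0x2000
[4+:5] state=12 & 0x1f = 0xc; word=0x20c0
[0+:4] tag=6 & 0xf = 0x6; word=0x20c6
word = 0x20c6 → big-endian bytes:
  [0]=0x20  [1]=0xc6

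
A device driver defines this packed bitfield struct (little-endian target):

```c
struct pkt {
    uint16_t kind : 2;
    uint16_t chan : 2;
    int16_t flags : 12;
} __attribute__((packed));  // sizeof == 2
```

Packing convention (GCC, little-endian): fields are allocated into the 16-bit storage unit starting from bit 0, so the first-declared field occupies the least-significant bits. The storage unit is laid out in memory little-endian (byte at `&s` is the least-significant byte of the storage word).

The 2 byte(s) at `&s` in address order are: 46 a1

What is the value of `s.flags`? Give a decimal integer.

-1516

[0]=0x46 [1]=0xa1 (little-endian) → word 0xa146
kind:2 @ bit 0 → (0xa146>>0)&0x3 = 0x2
chan:2 @ bit 2 → (0xa146>>2)&0x3 = 0x1
flags:12 @ bit 4 → (0xa146>>4)&0xfff = 0xa14  ←
flags signed 12b, MSB=1: 2580 - 4096 = -1516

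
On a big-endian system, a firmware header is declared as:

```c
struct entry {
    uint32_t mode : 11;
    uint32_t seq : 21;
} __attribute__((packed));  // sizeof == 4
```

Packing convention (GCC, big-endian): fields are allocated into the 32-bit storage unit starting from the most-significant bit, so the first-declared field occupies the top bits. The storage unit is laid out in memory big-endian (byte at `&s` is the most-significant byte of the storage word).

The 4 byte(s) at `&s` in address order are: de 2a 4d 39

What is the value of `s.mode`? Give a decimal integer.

[0]=0xde [1]=0x2a [2]=0x4d [3]=0x39 (big-endian) → word 0xde2a4d39
mode:11 @ bit 21 → (0xde2a4d39>>21)&0x7ff = 0x6f1  ←
seq:21 @ bit 0 → (0xde2a4d39>>0)&0x1fffff = 0xa4d39

1777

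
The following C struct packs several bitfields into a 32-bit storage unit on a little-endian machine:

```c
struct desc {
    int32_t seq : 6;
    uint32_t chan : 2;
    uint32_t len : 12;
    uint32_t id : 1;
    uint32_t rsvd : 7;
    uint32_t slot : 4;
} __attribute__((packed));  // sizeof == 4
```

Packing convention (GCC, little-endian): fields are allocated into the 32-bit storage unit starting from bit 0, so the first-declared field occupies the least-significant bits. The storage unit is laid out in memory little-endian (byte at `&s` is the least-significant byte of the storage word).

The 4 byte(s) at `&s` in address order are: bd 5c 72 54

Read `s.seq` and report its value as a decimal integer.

[0]=0xbd [1]=0x5c [2]=0x72 [3]=0x54 (little-endian) → word 0x54725cbd
seq [0+:6] = (word>>0) & 0x3f = 61  ←
chan [6+:2] = (word>>6) & 0x3 = 2
len [8+:12] = (word>>8) & 0xfff = 604
id [20+:1] = (word>>20) & 0x1 = 1
rsvd [21+:7] = (word>>21) & 0x7f = 35
slot [28+:4] = (word>>28) & 0xf = 5
seq signed 6b, MSB=1: 61 - 64 = -3

-3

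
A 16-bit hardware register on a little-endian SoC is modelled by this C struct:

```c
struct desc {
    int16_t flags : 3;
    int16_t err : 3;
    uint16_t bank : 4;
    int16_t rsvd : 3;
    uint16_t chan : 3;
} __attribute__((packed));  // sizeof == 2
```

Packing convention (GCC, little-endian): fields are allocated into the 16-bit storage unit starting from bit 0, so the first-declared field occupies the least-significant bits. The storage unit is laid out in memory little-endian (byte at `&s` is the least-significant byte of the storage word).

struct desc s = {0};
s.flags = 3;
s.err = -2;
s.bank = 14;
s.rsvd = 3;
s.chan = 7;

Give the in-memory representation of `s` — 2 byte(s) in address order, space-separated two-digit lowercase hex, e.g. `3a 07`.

b3 ef

flags:3 = 3 → 0x3 << 0 → word 0x0003
err:3 = -2 → 0x6 << 3 → word 0x0033
bank:4 = 14 → 0xe << 6 → word 0x03b3
rsvd:3 = 3 → 0x3 << 10 → word 0x0fb3
chan:3 = 7 → 0x7 << 13 → word 0xefb3
word = 0xefb3 → little-endian bytes:
  [0]=0xb3  [1]=0xef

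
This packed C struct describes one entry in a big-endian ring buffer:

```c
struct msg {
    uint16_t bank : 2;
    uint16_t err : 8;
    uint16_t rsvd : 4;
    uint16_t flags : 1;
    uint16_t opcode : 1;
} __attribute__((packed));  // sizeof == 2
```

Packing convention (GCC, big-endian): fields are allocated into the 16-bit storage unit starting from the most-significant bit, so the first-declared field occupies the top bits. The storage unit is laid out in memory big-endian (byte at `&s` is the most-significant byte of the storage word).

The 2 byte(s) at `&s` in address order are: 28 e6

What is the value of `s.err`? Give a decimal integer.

[0]=0x28 [1]=0xe6 (big-endian) → word 0x28e6
bank:2 @ bit 14 → (0x28e6>>14)&0x3 = 0x0
err:8 @ bit 6 → (0x28e6>>6)&0xff = 0xa3  ←
rsvd:4 @ bit 2 → (0x28e6>>2)&0xf = 0x9
flags:1 @ bit 1 → (0x28e6>>1)&0x1 = 0x1
opcode:1 @ bit 0 → (0x28e6>>0)&0x1 = 0x0

163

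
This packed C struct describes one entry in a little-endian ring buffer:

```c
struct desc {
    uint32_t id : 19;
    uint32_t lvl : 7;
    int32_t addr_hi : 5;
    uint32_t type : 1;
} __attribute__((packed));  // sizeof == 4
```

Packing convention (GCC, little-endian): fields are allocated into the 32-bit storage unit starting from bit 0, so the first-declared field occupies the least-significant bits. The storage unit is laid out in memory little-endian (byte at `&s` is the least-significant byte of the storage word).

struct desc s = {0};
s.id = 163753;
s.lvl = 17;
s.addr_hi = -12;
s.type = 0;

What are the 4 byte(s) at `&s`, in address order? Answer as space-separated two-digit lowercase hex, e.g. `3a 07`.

id (19b) val=163753 bits=0x27fa9 at bit 0: 0x00027fa9
lvl (7b) val=17 bits=0x11 at bit 19: 0x008a7fa9
addr_hi (5b) val=-12 bits=0x14 at bit 26: 0x508a7fa9
type (1b) val=0 bits=0x0 at bit 31: 0x508a7fa9
word = 0x508a7fa9 → little-endian bytes:
  [0]=0xa9  [1]=0x7f  [2]=0x8a  [3]=0x50

a9 7f 8a 50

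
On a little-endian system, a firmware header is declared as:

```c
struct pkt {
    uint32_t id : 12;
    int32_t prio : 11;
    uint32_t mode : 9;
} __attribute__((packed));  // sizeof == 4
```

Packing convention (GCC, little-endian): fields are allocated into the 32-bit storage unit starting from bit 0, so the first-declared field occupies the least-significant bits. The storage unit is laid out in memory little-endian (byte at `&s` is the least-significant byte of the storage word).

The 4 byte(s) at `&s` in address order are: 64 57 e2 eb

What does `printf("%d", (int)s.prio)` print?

[0]=0x64 [1]=0x57 [2]=0xe2 [3]=0xeb (little-endian) → word 0xebe25764
id [0+:12] = (word>>0) & 0xfff = 1892
prio [12+:11] = (word>>12) & 0x7ff = 1573  ←
mode [23+:9] = (word>>23) & 0x1ff = 471
prio signed 11b, MSB=1: 1573 - 2048 = -475

-475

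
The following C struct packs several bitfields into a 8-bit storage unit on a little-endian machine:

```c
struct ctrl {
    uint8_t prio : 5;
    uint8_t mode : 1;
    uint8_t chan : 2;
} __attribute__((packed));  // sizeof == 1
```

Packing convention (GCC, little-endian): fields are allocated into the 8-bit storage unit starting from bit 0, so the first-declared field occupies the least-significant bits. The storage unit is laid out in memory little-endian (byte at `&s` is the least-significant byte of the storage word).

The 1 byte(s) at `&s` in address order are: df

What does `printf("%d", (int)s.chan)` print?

3

[0]=0xdf (little-endian) → word 0xdf
prio:5 @ bit 0 → (0xdf>>0)&0x1f = 0x1f
mode:1 @ bit 5 → (0xdf>>5)&0x1 = 0x0
chan:2 @ bit 6 → (0xdf>>6)&0x3 = 0x3  ←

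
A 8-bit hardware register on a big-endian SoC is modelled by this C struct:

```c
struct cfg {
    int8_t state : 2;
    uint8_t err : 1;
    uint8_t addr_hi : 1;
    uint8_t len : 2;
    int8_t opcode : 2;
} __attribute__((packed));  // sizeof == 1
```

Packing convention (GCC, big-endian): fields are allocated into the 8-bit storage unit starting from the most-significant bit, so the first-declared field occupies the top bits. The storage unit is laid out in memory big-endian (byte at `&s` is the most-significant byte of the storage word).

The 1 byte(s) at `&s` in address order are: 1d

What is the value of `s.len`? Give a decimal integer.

[0]=0x1d (big-endian) → word 0x1d
state [6+:2] = (word>>6) & 0x3 = 0
err [5+:1] = (word>>5) & 0x1 = 0
addr_hi [4+:1] = (word>>4) & 0x1 = 1
len [2+:2] = (word>>2) & 0x3 = 3  ←
opcode [0+:2] = (word>>0) & 0x3 = 1

3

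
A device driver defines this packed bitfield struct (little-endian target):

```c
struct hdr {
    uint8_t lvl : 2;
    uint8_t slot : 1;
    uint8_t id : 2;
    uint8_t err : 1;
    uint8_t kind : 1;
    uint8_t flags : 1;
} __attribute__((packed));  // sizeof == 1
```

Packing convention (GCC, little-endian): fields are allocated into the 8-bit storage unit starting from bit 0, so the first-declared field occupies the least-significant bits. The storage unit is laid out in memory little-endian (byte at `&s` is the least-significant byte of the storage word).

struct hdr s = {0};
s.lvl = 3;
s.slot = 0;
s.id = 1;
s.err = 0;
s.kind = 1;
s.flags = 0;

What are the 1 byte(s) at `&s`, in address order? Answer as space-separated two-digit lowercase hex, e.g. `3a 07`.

lvl:2 = 3 → 0x3 << 0 → word 0x03
slot:1 = 0 → 0x0 << 2 → word 0x03
id:2 = 1 → 0x1 << 3 → word 0x0b
err:1 = 0 → 0x0 << 5 → word 0x0b
kind:1 = 1 → 0x1 << 6 → word 0x4b
flags:1 = 0 → 0x0 << 7 → word 0x4b
word = 0x4b → little-endian bytes:
  [0]=0x4b

4b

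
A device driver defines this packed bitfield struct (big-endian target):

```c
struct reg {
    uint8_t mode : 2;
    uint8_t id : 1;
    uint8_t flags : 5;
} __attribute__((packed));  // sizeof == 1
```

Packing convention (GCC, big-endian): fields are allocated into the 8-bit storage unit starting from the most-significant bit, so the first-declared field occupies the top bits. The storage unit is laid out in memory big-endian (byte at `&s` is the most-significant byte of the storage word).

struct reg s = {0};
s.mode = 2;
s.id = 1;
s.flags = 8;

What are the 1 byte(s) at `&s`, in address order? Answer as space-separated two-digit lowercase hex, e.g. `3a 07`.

mode:2 = 2 → 0x2 << 6 → word 0x80
id:1 = 1 → 0x1 << 5 → word 0xa0
flags:5 = 8 → 0x8 << 0 → word 0xa8
word = 0xa8 → big-endian bytes:
  [0]=0xa8

a8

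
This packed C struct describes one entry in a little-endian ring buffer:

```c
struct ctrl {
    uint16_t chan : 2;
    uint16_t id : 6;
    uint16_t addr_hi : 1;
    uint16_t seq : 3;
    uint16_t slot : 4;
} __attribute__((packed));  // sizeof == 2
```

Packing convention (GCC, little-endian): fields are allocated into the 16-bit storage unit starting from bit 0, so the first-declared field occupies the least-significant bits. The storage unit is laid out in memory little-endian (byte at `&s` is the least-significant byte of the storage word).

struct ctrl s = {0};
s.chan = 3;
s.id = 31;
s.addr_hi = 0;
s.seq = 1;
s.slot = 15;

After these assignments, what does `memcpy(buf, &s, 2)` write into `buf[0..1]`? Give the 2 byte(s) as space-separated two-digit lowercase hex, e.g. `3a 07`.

chan:2 = 3 → 0x3 << 0 → word 0x0003
id:6 = 31 → 0x1f << 2 → word 0x007f
addr_hi:1 = 0 → 0x0 << 8 → word 0x007f
seq:3 = 1 → 0x1 << 9 → word 0x027f
slot:4 = 15 → 0xf << 12 → word 0xf27f
word = 0xf27f → little-endian bytes:
  [0]=0x7f  [1]=0xf2

7f f2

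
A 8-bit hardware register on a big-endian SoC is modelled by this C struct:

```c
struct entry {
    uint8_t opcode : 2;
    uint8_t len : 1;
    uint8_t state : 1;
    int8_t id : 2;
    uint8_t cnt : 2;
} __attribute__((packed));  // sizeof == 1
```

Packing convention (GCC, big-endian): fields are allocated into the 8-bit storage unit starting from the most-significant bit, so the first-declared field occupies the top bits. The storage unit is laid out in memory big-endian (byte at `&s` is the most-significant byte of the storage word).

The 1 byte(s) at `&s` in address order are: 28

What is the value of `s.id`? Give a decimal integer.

[0]=0x28 (big-endian) → word 0x28
opcode [6+:2] = (word>>6) & 0x3 = 0
len [5+:1] = (word>>5) & 0x1 = 1
state [4+:1] = (word>>4) & 0x1 = 0
id [2+:2] = (word>>2) & 0x3 = 2  ←
cnt [0+:2] = (word>>0) & 0x3 = 0
id signed 2b, MSB=1: 2 - 4 = -2

-2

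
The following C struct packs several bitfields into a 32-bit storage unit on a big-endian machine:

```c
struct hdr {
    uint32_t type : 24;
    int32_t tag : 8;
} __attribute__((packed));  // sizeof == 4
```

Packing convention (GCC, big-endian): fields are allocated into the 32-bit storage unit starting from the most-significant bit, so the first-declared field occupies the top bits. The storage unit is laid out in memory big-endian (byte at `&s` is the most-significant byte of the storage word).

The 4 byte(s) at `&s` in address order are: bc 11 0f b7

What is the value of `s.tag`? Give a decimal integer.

-73

[0]=0xbc [1]=0x11 [2]=0x0f [3]=0xb7 (big-endian) → word 0xbc110fb7
type:24 @ bit 8 → (0xbc110fb7>>8)&0xffffff = 0xbc110f
tag:8 @ bit 0 → (0xbc110fb7>>0)&0xff = 0xb7  ←
tag signed 8b, MSB=1: 183 - 256 = -73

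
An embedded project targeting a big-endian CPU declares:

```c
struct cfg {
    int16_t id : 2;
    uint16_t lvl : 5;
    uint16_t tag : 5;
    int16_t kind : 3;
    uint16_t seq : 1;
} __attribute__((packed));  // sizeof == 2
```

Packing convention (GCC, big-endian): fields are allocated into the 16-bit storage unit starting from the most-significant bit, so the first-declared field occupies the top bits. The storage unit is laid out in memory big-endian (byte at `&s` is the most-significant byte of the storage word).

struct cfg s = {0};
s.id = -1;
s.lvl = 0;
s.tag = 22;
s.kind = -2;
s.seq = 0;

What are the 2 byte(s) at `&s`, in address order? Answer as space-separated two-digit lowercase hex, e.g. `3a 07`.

id:2 = -1 → 0x3 << 14 → word 0xc000
lvl:5 = 0 → 0x0 << 9 → word 0xc000
tag:5 = 22 → 0x16 << 4 → word 0xc160
kind:3 = -2 → 0x6 << 1 → word 0xc16c
seq:1 = 0 → 0x0 << 0 → word 0xc16c
word = 0xc16c → big-endian bytes:
  [0]=0xc1  [1]=0x6c

c1 6c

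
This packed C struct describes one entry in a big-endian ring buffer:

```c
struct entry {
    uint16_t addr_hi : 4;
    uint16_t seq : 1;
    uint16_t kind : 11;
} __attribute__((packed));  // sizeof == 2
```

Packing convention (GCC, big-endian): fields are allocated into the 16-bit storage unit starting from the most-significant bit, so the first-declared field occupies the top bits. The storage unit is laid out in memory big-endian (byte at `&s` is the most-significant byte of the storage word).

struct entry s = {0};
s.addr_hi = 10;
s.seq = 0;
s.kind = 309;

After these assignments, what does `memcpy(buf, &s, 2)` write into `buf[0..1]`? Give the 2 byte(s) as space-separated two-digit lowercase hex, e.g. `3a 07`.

[12+:4] addr_hi=10 & 0xf = 0xa; word=0xa000
[11+:1] seq=0 & 0x1 = 0x0; word=0xa000
[0+:11] kind=309 & 0x7ff = 0x135; word=0xa135
word = 0xa135 → big-endian bytes:
  [0]=0xa1  [1]=0x35

a1 35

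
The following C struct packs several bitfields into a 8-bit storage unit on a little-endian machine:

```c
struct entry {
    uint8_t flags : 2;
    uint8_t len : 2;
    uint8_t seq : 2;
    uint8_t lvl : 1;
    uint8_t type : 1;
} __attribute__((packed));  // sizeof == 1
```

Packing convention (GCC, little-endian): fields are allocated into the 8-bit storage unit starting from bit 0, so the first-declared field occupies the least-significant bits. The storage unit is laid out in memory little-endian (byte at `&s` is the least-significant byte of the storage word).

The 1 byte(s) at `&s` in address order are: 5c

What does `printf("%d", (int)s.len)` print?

[0]=0x5c (little-endian) → word 0x5c
flags [0+:2] = (word>>0) & 0x3 = 0
len [2+:2] = (word>>2) & 0x3 = 3  ←
seq [4+:2] = (word>>4) & 0x3 = 1
lvl [6+:1] = (word>>6) & 0x1 = 1
type [7+:1] = (word>>7) & 0x1 = 0

3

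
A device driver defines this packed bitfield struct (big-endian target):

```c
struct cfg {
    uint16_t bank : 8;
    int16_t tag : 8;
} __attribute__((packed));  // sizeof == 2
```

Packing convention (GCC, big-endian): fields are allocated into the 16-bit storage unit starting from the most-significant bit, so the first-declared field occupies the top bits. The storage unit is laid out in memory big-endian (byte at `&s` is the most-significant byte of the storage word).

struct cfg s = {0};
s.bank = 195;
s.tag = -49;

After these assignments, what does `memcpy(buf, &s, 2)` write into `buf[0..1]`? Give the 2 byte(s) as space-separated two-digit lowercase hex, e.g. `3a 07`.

c3 cf

bank (8b) val=195 bits=0xc3 at bit 8: 0xc300
tag (8b) val=-49 bits=0xcf at bit 0: 0xc3cf
word = 0xc3cf → big-endian bytes:
  [0]=0xc3  [1]=0xcf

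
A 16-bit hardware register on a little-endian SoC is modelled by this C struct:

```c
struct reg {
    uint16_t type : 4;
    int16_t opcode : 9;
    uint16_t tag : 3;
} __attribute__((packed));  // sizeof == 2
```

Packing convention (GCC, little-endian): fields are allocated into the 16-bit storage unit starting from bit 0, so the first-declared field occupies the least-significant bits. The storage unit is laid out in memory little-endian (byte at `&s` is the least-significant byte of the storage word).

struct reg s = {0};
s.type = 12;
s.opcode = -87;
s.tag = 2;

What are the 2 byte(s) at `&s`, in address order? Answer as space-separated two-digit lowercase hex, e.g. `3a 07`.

type:4 = 12 → 0xc << 0 → word 0x000c
opcode:9 = -87 → 0x1a9 << 4 → word 0x1a9c
tag:3 = 2 → 0x2 << 13 → word 0x5a9c
word = 0x5a9c → little-endian bytes:
  [0]=0x9c  [1]=0x5a

9c 5a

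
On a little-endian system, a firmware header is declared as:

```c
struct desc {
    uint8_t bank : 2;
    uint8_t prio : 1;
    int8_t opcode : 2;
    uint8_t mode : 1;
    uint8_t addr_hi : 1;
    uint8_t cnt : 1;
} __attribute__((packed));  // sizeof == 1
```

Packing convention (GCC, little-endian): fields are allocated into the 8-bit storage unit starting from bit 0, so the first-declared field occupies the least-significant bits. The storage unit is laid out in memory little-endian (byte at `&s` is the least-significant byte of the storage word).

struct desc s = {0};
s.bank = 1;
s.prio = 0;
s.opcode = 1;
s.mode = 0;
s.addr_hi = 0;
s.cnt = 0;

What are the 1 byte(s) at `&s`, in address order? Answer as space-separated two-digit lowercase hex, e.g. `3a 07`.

09

[0+:2] bank=1 & 0x3 = 0x1; word=0x01
[2+:1] prio=0 & 0x1 = 0x0; word=0x01
[3+:2] opcode=1 & 0x3 = 0x1; word=0x09
[5+:1] mode=0 & 0x1 = 0x0; word=0x09
[6+:1] addr_hi=0 & 0x1 = 0x0; word=0x09
[7+:1] cnt=0 & 0x1 = 0x0; word=0x09
word = 0x09 → little-endian bytes:
  [0]=0x09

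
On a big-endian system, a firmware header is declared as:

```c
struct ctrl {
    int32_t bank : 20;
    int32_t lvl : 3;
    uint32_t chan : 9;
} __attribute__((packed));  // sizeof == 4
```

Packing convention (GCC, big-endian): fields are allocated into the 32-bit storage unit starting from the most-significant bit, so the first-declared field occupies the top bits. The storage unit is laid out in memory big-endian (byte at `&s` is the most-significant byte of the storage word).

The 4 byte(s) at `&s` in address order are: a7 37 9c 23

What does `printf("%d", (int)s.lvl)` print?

-2

[0]=0xa7 [1]=0x37 [2]=0x9c [3]=0x23 (big-endian) → word 0xa7379c23
bank [12+:20] = (word>>12) & 0xfffff = 684921
lvl [9+:3] = (word>>9) & 0x7 = 6  ←
chan [0+:9] = (word>>0) & 0x1ff = 35
lvl signed 3b, MSB=1: 6 - 8 = -2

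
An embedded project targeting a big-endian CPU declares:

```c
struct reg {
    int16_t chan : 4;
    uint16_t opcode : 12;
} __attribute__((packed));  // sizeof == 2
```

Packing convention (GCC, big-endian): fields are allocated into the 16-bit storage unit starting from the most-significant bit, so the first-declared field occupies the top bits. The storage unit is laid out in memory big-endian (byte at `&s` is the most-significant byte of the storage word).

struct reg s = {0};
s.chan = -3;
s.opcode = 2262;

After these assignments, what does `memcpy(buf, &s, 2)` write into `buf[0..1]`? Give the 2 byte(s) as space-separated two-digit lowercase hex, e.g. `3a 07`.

d8 d6

[12+:4] chan=-3 & 0xf = 0xd; word=0xd000
[0+:12] opcode=2262 & 0xfff = 0x8d6; word=0xd8d6
word = 0xd8d6 → big-endian bytes:
  [0]=0xd8  [1]=0xd6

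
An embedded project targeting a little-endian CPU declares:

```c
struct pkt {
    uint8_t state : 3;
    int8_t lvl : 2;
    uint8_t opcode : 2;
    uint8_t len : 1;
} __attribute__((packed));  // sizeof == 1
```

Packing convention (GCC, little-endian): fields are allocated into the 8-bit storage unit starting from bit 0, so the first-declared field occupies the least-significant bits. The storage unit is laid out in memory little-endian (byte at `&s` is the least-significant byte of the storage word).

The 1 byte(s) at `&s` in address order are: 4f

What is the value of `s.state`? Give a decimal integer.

[0]=0x4f (little-endian) → word 0x4f
state:3 @ bit 0 → (0x4f>>0)&0x7 = 0x7  ←
lvl:2 @ bit 3 → (0x4f>>3)&0x3 = 0x1
opcode:2 @ bit 5 → (0x4f>>5)&0x3 = 0x2
len:1 @ bit 7 → (0x4f>>7)&0x1 = 0x0

7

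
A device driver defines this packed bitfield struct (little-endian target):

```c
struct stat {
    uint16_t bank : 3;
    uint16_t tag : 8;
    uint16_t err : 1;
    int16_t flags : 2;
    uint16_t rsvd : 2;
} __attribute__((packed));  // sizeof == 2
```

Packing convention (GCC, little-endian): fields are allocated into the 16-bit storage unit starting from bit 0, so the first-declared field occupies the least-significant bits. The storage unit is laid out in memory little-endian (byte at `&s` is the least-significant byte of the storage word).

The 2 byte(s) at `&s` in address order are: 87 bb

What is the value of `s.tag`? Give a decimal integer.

112

[0]=0x87 [1]=0xbb (little-endian) → word 0xbb87
bank:3 @ bit 0 → (0xbb87>>0)&0x7 = 0x7
tag:8 @ bit 3 → (0xbb87>>3)&0xff = 0x70  ←
err:1 @ bit 11 → (0xbb87>>11)&0x1 = 0x1
flags:2 @ bit 12 → (0xbb87>>12)&0x3 = 0x3
rsvd:2 @ bit 14 → (0xbb87>>14)&0x3 = 0x2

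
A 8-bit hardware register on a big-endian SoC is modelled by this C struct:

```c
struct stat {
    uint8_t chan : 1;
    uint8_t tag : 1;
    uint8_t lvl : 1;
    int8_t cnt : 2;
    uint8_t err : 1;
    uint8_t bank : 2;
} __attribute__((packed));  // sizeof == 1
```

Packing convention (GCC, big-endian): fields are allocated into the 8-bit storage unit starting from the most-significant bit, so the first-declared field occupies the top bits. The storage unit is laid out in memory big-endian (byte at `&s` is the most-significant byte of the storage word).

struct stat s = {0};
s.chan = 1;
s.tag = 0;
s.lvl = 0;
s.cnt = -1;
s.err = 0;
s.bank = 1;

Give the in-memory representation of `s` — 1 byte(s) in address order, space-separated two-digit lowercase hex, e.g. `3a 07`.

99

[7+:1] chan=1 & 0x1 = 0x1; word=0x80
[6+:1] tag=0 & 0x1 = 0x0; word=0x80
[5+:1] lvl=0 & 0x1 = 0x0; word=0x80
[3+:2] cnt=-1 & 0x3 = 0x3; word=0x98
[2+:1] err=0 & 0x1 = 0x0; word=0x98
[0+:2] bank=1 & 0x3 = 0x1; word=0x99
word = 0x99 → big-endian bytes:
  [0]=0x99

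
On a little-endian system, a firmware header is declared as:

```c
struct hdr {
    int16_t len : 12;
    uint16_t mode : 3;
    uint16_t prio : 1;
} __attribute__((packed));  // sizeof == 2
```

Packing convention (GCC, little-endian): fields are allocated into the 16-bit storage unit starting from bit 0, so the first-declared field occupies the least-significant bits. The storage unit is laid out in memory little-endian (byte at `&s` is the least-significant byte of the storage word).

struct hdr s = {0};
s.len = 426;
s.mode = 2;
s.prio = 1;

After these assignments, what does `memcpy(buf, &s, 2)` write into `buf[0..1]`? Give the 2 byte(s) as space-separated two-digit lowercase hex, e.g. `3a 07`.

aa a1

len:12 = 426 → 0x1aa << 0 → word 0x01aa
mode:3 = 2 → 0x2 << 12 → word 0x21aa
prio:1 = 1 → 0x1 << 15 → word 0xa1aa
word = 0xa1aa → little-endian bytes:
  [0]=0xaa  [1]=0xa1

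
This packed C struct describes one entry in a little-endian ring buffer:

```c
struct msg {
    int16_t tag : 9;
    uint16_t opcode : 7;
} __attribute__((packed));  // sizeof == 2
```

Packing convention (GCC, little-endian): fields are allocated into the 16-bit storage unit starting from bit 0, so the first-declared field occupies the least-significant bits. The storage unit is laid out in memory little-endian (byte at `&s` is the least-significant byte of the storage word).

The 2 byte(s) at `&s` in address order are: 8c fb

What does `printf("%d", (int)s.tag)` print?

-116

[0]=0x8c [1]=0xfb (little-endian) → word 0xfb8c
tag [0+:9] = (word>>0) & 0x1ff = 396  ←
opcode [9+:7] = (word>>9) & 0x7f = 125
tag signed 9b, MSB=1: 396 - 512 = -116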